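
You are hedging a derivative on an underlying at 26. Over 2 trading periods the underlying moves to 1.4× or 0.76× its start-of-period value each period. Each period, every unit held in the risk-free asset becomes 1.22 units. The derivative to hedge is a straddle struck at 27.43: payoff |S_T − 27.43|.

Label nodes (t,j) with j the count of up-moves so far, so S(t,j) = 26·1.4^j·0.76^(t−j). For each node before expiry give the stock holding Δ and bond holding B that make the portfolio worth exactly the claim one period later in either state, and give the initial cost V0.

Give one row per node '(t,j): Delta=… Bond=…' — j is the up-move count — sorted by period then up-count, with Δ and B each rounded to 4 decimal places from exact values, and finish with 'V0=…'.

(0,0): Delta=0.6561 Bond=-8.1678
(1,0): Delta=-0.9630 Bond=22.0281
(1,1): Delta=1.0000 Bond=-22.4836
V0=8.8901

The replicating-portfolio and risk-neutral prices coincide; use p* = (1.22−0.76)/(1.4−0.76) = 0.7188 for the latter.
Terminal values V(2,·): V(2,0)=12.4124, V(2,1)=0.2340, V(2,2)=23.5300
(1,0): S=19.7600. Δ = (V_up−V_dn)/(S_up−S_dn) = (0.2340−12.4124)/(27.6640−15.0176) = -0.9630. V = [p*·0.2340 + (1−p*)·12.4124]/1.22 = 2.9993. B = V − Δ·S = 22.0281.
(1,1): S=36.4000. Δ = (V_up−V_dn)/(S_up−S_dn) = (23.5300−0.2340)/(50.9600−27.6640) = 1.0000. V = [p*·23.5300 + (1−p*)·0.2340]/1.22 = 13.9164. B = V − Δ·S = -22.4836.
(0,0): S=26.0000. Δ = (V_up−V_dn)/(S_up−S_dn) = (13.9164−2.9993)/(36.4000−19.7600) = 0.6561. V = [p*·13.9164 + (1−p*)·2.9993]/1.22 = 8.8901. B = V − Δ·S = -8.1678.
Check: Δ(0,0)·S0 + B(0,0) = 8.8901 = V0.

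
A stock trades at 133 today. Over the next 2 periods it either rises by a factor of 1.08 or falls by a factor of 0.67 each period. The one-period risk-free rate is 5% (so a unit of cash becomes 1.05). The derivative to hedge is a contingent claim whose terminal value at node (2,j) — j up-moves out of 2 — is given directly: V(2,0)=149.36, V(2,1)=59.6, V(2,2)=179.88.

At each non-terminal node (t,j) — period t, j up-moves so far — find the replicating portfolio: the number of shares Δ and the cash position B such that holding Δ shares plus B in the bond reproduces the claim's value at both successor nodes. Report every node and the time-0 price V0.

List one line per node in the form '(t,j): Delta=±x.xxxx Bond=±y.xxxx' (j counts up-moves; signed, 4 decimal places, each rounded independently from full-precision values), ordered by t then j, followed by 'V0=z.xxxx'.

Since d<R<u, set p* = (R−d)/(u−d) = 0.9268; price each node as the discounted p*-expectation of its children.
Payoff layer (t=2): V(2,0)=149.3600, V(2,1)=59.6000, V(2,2)=179.8800
Node (1,0) S=89.1100: V=(p*·59.6000+(1−p*)·149.3600)/1.05=63.0170; Δ=(59.6000−149.3600)/(96.2388−59.7037)=-2.4568; B=V−Δ·S=281.9438
Node (1,1) S=143.6400: V=(p*·179.8800+(1−p*)·59.6000)/1.05=162.9324; Δ=(179.8800−59.6000)/(155.1312−96.2388)=2.0424; B=V−Δ·S=-130.4334
Node (0,0) S=133.0000: V=(p*·162.9324+(1−p*)·63.0170)/1.05=148.2110; Δ=(162.9324−63.0170)/(143.6400−89.1100)=1.8323; B=V−Δ·S=-95.4852
Self-financing check: at every node Δ·S+B equals the discounted successor values.

(0,0): Delta=1.8323 Bond=-95.4852
(1,0): Delta=-2.4568 Bond=281.9438
(1,1): Delta=2.0424 Bond=-130.4334
V0=148.2110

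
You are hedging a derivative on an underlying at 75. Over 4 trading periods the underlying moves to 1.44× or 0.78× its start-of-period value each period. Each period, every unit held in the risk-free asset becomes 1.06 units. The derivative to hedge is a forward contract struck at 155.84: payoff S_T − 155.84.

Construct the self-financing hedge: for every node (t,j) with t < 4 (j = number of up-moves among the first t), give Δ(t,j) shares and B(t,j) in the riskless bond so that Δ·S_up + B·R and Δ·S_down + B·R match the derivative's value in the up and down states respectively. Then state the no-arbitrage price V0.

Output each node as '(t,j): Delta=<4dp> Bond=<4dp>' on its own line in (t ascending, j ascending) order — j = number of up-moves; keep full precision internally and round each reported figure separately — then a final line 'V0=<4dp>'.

The replicating-portfolio and risk-neutral prices coincide; use p* = (1.06−0.78)/(1.44−0.78) = 0.4242 for the latter.
At expiry t=4: V(4,0)=-128.0787, V(4,1)=-104.5884, V(4,2)=-61.2216, V(4,3)=18.8401, V(4,4)=166.6463
(3,0): S=35.5914. Δ = (V_up−V_dn)/(S_up−S_dn) = (-104.5884−-128.0787)/(51.2516−27.7613) = 1.0000. V = [p*·-104.5884 + (1−p*)·-128.0787]/1.06 = -111.4275. B = V − Δ·S = -147.0189.
(3,1): S=65.7072. Δ = (V_up−V_dn)/(S_up−S_dn) = (-61.2216−-104.5884)/(94.6184−51.2516) = 1.0000. V = [p*·-61.2216 + (1−p*)·-104.5884]/1.06 = -81.3117. B = V − Δ·S = -147.0189.
(3,2): S=121.3056. Δ = (V_up−V_dn)/(S_up−S_dn) = (18.8401−-61.2216)/(174.6801−94.6184) = 1.0000. V = [p*·18.8401 + (1−p*)·-61.2216]/1.06 = -25.7133. B = V − Δ·S = -147.0189.
(3,3): S=223.9488. Δ = (V_up−V_dn)/(S_up−S_dn) = (166.6463−18.8401)/(322.4863−174.6801) = 1.0000. V = [p*·166.6463 + (1−p*)·18.8401]/1.06 = 76.9299. B = V − Δ·S = -147.0189.
(2,0): S=45.6300. Δ = (V_up−V_dn)/(S_up−S_dn) = (-81.3117−-111.4275)/(65.7072−35.5914) = 1.0000. V = [p*·-81.3117 + (1−p*)·-111.4275]/1.06 = -93.0670. B = V − Δ·S = -138.6970.
(2,1): S=84.2400. Δ = (V_up−V_dn)/(S_up−S_dn) = (-25.7133−-81.3117)/(121.3056−65.7072) = 1.0000. V = [p*·-25.7133 + (1−p*)·-81.3117]/1.06 = -54.4570. B = V − Δ·S = -138.6970.
(2,2): S=155.5200. Δ = (V_up−V_dn)/(S_up−S_dn) = (76.9299−-25.7133)/(223.9488−121.3056) = 1.0000. V = [p*·76.9299 + (1−p*)·-25.7133]/1.06 = 16.8230. B = V − Δ·S = -138.6970.
(1,0): S=58.5000. Δ = (V_up−V_dn)/(S_up−S_dn) = (-54.4570−-93.0670)/(84.2400−45.6300) = 1.0000. V = [p*·-54.4570 + (1−p*)·-93.0670]/1.06 = -72.3463. B = V − Δ·S = -130.8463.
(1,1): S=108.0000. Δ = (V_up−V_dn)/(S_up−S_dn) = (16.8230−-54.4570)/(155.5200−84.2400) = 1.0000. V = [p*·16.8230 + (1−p*)·-54.4570]/1.06 = -22.8463. B = V − Δ·S = -130.8463.
(0,0): S=75.0000. Δ = (V_up−V_dn)/(S_up−S_dn) = (-22.8463−-72.3463)/(108.0000−58.5000) = 1.0000. V = [p*·-22.8463 + (1−p*)·-72.3463]/1.06 = -48.4399. B = V − Δ·S = -123.4399.
Self-financing check: at every node Δ·S+B equals the discounted successor values.

(0,0): Delta=1.0000 Bond=-123.4399
(1,0): Delta=1.0000 Bond=-130.8463
(1,1): Delta=1.0000 Bond=-130.8463
(2,0): Delta=1.0000 Bond=-138.6970
(2,1): Delta=1.0000 Bond=-138.6970
(2,2): Delta=1.0000 Bond=-138.6970
(3,0): Delta=1.0000 Bond=-147.0189
(3,1): Delta=1.0000 Bond=-147.0189
(3,2): Delta=1.0000 Bond=-147.0189
(3,3): Delta=1.0000 Bond=-147.0189
V0=-48.4399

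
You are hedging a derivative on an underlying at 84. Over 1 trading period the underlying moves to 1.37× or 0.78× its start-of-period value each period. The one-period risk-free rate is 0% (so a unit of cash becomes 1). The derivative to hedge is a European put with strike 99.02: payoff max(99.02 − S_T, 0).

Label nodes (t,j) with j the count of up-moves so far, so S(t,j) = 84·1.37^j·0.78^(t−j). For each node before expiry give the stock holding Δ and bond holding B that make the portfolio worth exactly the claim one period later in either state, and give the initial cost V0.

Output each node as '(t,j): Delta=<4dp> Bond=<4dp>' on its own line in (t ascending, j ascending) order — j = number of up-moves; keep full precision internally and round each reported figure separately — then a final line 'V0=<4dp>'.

(0,0): Delta=-0.6759 Bond=77.7881
V0=21.0085

Since d<R<u, set p* = (R−d)/(u−d) = 0.3729; price each node as the discounted p*-expectation of its children.
At expiry t=1: V(1,0)=33.5000, V(1,1)=0.0000
(0,0): S=84.0000. Δ = (V_up−V_dn)/(S_up−S_dn) = (0.0000−33.5000)/(115.0800−65.5200) = -0.6759. V = [p*·0.0000 + (1−p*)·33.5000]/1 = 21.0085. B = V − Δ·S = 77.7881.
Root portfolio cost Δ·84+B reproduces V0=21.0085.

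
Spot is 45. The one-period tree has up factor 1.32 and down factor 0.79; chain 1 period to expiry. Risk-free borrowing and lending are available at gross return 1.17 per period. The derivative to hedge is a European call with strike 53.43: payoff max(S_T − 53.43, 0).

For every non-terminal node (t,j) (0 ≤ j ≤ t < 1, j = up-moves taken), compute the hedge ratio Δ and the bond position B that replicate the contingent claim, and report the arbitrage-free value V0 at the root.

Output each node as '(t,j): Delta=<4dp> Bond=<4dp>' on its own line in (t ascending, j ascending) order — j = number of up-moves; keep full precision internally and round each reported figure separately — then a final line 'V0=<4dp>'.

Since d<R<u, set p* = (R−d)/(u−d) = 0.7170; price each node as the discounted p*-expectation of its children.
Payoff layer (t=1): V(1,0)=0.0000, V(1,1)=5.9700
Node (0,0) S=45.0000: V=(p*·5.9700+(1−p*)·0.0000)/1.17=3.6584; Δ=(5.9700−0.0000)/(59.4000−35.5500)=0.2503; B=V−Δ·S=-7.6057
Check: Δ(0,0)·S0 + B(0,0) = 3.6584 = V0.

(0,0): Delta=0.2503 Bond=-7.6057
V0=3.6584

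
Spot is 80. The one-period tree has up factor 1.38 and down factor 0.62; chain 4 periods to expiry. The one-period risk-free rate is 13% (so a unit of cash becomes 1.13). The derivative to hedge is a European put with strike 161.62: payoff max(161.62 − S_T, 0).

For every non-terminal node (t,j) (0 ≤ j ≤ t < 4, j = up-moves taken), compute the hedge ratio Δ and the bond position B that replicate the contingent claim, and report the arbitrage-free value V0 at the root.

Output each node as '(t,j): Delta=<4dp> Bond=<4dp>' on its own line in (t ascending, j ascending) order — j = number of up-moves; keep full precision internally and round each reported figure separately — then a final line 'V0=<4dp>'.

No-arbitrage ⇒ martingale measure with p* = (R−d)/(u−d) = 0.6711.
Terminal payoffs: V(4,0)=149.7989, V(4,1)=135.3086, V(4,2)=103.0559, V(4,3)=31.2676, V(4,4)=0.0000
Node (3,0) S=19.0662: V=(p*·135.3086+(1−p*)·149.7989)/1.13=123.9603; Δ=(135.3086−149.7989)/(26.3114−11.8211)=-1.0000; B=V−Δ·S=143.0265
Node (3,1) S=42.4378: V=(p*·103.0559+(1−p*)·135.3086)/1.13=100.5888; Δ=(103.0559−135.3086)/(58.5641−26.3114)=-1.0000; B=V−Δ·S=143.0265
Node (3,2) S=94.4582: V=(p*·31.2676+(1−p*)·103.0559)/1.13=48.5683; Δ=(31.2676−103.0559)/(130.3524−58.5641)=-1.0000; B=V−Δ·S=143.0265
Node (3,3) S=210.2458: V=(p*·0.0000+(1−p*)·31.2676)/1.13=9.1021; Δ=(0.0000−31.2676)/(290.1391−130.3524)=-0.1957; B=V−Δ·S=50.2437
Node (2,0) S=30.7520: V=(p*·100.5888+(1−p*)·123.9603)/1.13=95.8202; Δ=(100.5888−123.9603)/(42.4378−19.0662)=-1.0000; B=V−Δ·S=126.5722
Node (2,1) S=68.4480: V=(p*·48.5683+(1−p*)·100.5888)/1.13=58.1242; Δ=(48.5683−100.5888)/(94.4582−42.4378)=-1.0000; B=V−Δ·S=126.5722
Node (2,2) S=152.3520: V=(p*·9.1021+(1−p*)·48.5683)/1.13=19.5437; Δ=(9.1021−48.5683)/(210.2458−94.4582)=-0.3409; B=V−Δ·S=71.4729
Node (1,0) S=49.6000: V=(p*·58.1242+(1−p*)·95.8202)/1.13=62.4108; Δ=(58.1242−95.8202)/(68.4480−30.7520)=-1.0000; B=V−Δ·S=112.0108
Node (1,1) S=110.4000: V=(p*·19.5437+(1−p*)·58.1242)/1.13=28.5263; Δ=(19.5437−58.1242)/(152.3520−68.4480)=-0.4598; B=V−Δ·S=79.2900
Node (0,0) S=80.0000: V=(p*·28.5263+(1−p*)·62.4108)/1.13=35.1084; Δ=(28.5263−62.4108)/(110.4000−49.6000)=-0.5573; B=V−Δ·S=79.6933
Self-financing check: at every node Δ·S+B equals the discounted successor values.

(0,0): Delta=-0.5573 Bond=79.6933
(1,0): Delta=-1.0000 Bond=112.0108
(1,1): Delta=-0.4598 Bond=79.2900
(2,0): Delta=-1.0000 Bond=126.5722
(2,1): Delta=-1.0000 Bond=126.5722
(2,2): Delta=-0.3409 Bond=71.4729
(3,0): Delta=-1.0000 Bond=143.0265
(3,1): Delta=-1.0000 Bond=143.0265
(3,2): Delta=-1.0000 Bond=143.0265
(3,3): Delta=-0.1957 Bond=50.2437
V0=35.1084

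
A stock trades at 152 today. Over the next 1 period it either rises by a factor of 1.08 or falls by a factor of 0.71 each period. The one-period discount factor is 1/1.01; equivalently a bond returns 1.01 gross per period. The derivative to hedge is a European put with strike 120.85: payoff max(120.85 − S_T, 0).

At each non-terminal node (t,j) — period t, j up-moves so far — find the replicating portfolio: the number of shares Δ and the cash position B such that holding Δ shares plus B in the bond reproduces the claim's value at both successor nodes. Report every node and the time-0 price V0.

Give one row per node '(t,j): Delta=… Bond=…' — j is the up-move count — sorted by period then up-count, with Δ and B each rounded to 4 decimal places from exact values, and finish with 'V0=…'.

The replicating-portfolio and risk-neutral prices coincide; use p* = (1.01−0.71)/(1.08−0.71) = 0.8108 for the latter.
Payoff layer (t=1): V(1,0)=12.9300, V(1,1)=0.0000
(0,0): S=152.0000. Δ = (V_up−V_dn)/(S_up−S_dn) = (0.0000−12.9300)/(164.1600−107.9200) = -0.2299. V = [p*·0.0000 + (1−p*)·12.9300]/1.01 = 2.4220. B = V − Δ·S = 37.3679.
The time-0 hedge costs 2.4220, which is the no-arbitrage price.

(0,0): Delta=-0.2299 Bond=37.3679
V0=2.4220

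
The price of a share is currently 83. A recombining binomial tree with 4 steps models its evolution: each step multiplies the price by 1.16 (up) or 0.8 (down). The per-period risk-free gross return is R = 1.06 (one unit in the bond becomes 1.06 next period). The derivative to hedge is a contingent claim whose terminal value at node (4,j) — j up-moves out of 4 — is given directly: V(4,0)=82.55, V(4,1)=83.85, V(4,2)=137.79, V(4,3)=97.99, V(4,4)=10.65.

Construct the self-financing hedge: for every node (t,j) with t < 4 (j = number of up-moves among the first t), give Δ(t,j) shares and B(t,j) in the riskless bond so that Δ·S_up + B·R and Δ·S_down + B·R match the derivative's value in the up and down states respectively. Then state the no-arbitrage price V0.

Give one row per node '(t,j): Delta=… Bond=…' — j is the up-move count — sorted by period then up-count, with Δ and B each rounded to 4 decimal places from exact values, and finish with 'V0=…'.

(0,0): Delta=-1.1565 Bond=161.6299
(1,0): Delta=0.0366 Bond=92.1067
(1,1): Delta=-1.4730 Bond=201.7973
(2,0): Delta=1.9396 Bond=-3.4567
(2,1): Delta=-0.4682 Bond=136.5138
(2,2): Delta=-1.7395 Bond=243.6710
(3,0): Delta=0.0850 Bond=75.1520
(3,1): Delta=2.4316 Bond=-33.9780
(3,2): Delta=-1.2374 Bond=213.4287
(3,3): Delta=-1.8727 Bond=275.5461
V0=65.6415

Under the risk-neutral measure, an up-move has probability p* = (R−d)/(u−d) = 0.7222 and values discount at R = 1.06.
Payoff layer (t=4): V(4,0)=82.5500, V(4,1)=83.8500, V(4,2)=137.7900, V(4,3)=97.9900, V(4,4)=10.6500
  t=3,j=0: stock 42.4960 → up 49.2954 (V=83.8500), down 33.9968 (V=82.5500). Price 78.7631; hedge Δ=0.0850, bond B=75.1520.
  t=3,j=1: stock 61.6192 → up 71.4783 (V=137.7900), down 49.2954 (V=83.8500). Price 115.8553; hedge Δ=2.4316, bond B=-33.9780.
  t=3,j=2: stock 89.3478 → up 103.6435 (V=97.9900), down 71.4783 (V=137.7900). Price 102.8732; hedge Δ=-1.2374, bond B=213.4287.
  t=3,j=3: stock 129.5544 → up 150.2831 (V=10.6500), down 103.6435 (V=97.9900). Price 32.9350; hedge Δ=-1.8727, bond B=275.5461.
  t=2,j=0: stock 53.1200 → up 61.6192 (V=115.8553), down 42.4960 (V=78.7631). Price 99.5773; hedge Δ=1.9396, bond B=-3.4567.
  t=2,j=1: stock 77.0240 → up 89.3478 (V=102.8732), down 61.6192 (V=115.8553). Price 100.4522; hedge Δ=-0.4682, bond B=136.5138.
  t=2,j=2: stock 111.6848 → up 129.5544 (V=32.9350), down 89.3478 (V=102.8732). Price 49.3984; hedge Δ=-1.7395, bond B=243.6710.
  t=1,j=0: stock 66.4000 → up 77.0240 (V=100.4522), down 53.1200 (V=99.5773). Price 94.5370; hedge Δ=0.0366, bond B=92.1067.
  t=1,j=1: stock 96.2800 → up 111.6848 (V=49.3984), down 77.0240 (V=100.4522). Price 59.9811; hedge Δ=-1.4730, bond B=201.7973.
  t=0,j=0: stock 83.0000 → up 96.2800 (V=59.9811), down 66.4000 (V=94.5370). Price 65.6415; hedge Δ=-1.1565, bond B=161.6299.
Check: Δ(0,0)·S0 + B(0,0) = 65.6415 = V0.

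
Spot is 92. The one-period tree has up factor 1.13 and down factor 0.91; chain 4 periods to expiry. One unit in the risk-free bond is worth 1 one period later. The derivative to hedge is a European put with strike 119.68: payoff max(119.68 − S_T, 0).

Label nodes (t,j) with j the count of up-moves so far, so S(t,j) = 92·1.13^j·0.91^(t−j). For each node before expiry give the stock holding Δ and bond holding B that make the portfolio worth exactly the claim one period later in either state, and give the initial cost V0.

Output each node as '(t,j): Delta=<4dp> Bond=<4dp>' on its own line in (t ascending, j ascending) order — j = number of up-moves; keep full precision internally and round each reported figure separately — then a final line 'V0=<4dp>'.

(0,0): Delta=-0.8848 Bond=110.1127
(1,0): Delta=-0.9898 Bond=118.9051
(1,1): Delta=-0.7626 Bond=97.4124
(2,0): Delta=-1.0000 Bond=119.6800
(2,1): Delta=-0.9780 Bond=117.7859
(2,2): Delta=-0.5121 Bond=67.9841
(3,0): Delta=-1.0000 Bond=119.6800
(3,1): Delta=-1.0000 Bond=119.6800
(3,2): Delta=-0.9524 Bond=115.0500
(3,3): Delta=0.0000 Bond=0.0000
V0=28.7104

No-arbitrage ⇒ martingale measure with p* = (R−d)/(u−d) = 0.4091.
Terminal payoffs: V(4,0)=56.5910, V(4,1)=41.3388, V(4,2)=22.3991, V(4,3)=0.0000, V(4,4)=0.0000
(3,0): S=69.3285. Δ = (V_up−V_dn)/(S_up−S_dn) = (41.3388−56.5910)/(78.3412−63.0890) = -1.0000. V = [p*·41.3388 + (1−p*)·56.5910]/1 = 50.3515. B = V − Δ·S = 119.6800.
(3,1): S=86.0893. Δ = (V_up−V_dn)/(S_up−S_dn) = (22.3991−41.3388)/(97.2809−78.3412) = -1.0000. V = [p*·22.3991 + (1−p*)·41.3388]/1 = 33.5907. B = V − Δ·S = 119.6800.
(3,2): S=106.9021. Δ = (V_up−V_dn)/(S_up−S_dn) = (0.0000−22.3991)/(120.7993−97.2809) = -0.9524. V = [p*·0.0000 + (1−p*)·22.3991]/1 = 13.2358. B = V − Δ·S = 115.0500.
(3,3): S=132.7465. Δ = (V_up−V_dn)/(S_up−S_dn) = (0.0000−0.0000)/(150.0036−120.7993) = 0.0000. V = [p*·0.0000 + (1−p*)·0.0000]/1 = 0.0000. B = V − Δ·S = 0.0000.
(2,0): S=76.1852. Δ = (V_up−V_dn)/(S_up−S_dn) = (33.5907−50.3515)/(86.0893−69.3285) = -1.0000. V = [p*·33.5907 + (1−p*)·50.3515]/1 = 43.4948. B = V − Δ·S = 119.6800.
(2,1): S=94.6036. Δ = (V_up−V_dn)/(S_up−S_dn) = (13.2358−33.5907)/(106.9021−86.0893) = -0.9780. V = [p*·13.2358 + (1−p*)·33.5907]/1 = 25.2637. B = V − Δ·S = 117.7859.
(2,2): S=117.4748. Δ = (V_up−V_dn)/(S_up−S_dn) = (0.0000−13.2358)/(132.7465−106.9021) = -0.5121. V = [p*·0.0000 + (1−p*)·13.2358]/1 = 7.8212. B = V − Δ·S = 67.9841.
(1,0): S=83.7200. Δ = (V_up−V_dn)/(S_up−S_dn) = (25.2637−43.4948)/(94.6036−76.1852) = -0.9898. V = [p*·25.2637 + (1−p*)·43.4948]/1 = 36.0366. B = V − Δ·S = 118.9051.
(1,1): S=103.9600. Δ = (V_up−V_dn)/(S_up−S_dn) = (7.8212−25.2637)/(117.4748−94.6036) = -0.7626. V = [p*·7.8212 + (1−p*)·25.2637]/1 = 18.1281. B = V − Δ·S = 97.4124.
(0,0): S=92.0000. Δ = (V_up−V_dn)/(S_up−S_dn) = (18.1281−36.0366)/(103.9600−83.7200) = -0.8848. V = [p*·18.1281 + (1−p*)·36.0366]/1 = 28.7104. B = V − Δ·S = 110.1127.
Each (Δ,B) replicates both successor values, so the strategy is self-financing and V0 is arbitrage-free.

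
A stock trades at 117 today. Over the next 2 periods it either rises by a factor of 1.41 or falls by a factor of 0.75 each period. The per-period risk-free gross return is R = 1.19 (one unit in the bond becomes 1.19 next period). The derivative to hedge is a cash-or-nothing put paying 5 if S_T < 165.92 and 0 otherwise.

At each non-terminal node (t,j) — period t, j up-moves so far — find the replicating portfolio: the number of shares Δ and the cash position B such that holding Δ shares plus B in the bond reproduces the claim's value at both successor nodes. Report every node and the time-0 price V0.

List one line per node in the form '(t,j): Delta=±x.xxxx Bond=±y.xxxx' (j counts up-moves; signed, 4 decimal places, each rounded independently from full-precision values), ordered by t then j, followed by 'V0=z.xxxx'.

(0,0): Delta=-0.0363 Bond=6.2057
(1,0): Delta=0.0000 Bond=4.2017
(1,1): Delta=-0.0459 Bond=8.9763
V0=1.9616

Under the risk-neutral measure, an up-move has probability p* = (R−d)/(u−d) = 0.6667 and values discount at R = 1.19.
Terminal values V(2,·): V(2,0)=5.0000, V(2,1)=5.0000, V(2,2)=0.0000
  t=1,j=0: stock 87.7500 → up 123.7275 (V=5.0000), down 65.8125 (V=5.0000). Price 4.2017; hedge Δ=0.0000, bond B=4.2017.
  t=1,j=1: stock 164.9700 → up 232.6077 (V=0.0000), down 123.7275 (V=5.0000). Price 1.4006; hedge Δ=-0.0459, bond B=8.9763.
  t=0,j=0: stock 117.0000 → up 164.9700 (V=1.4006), down 87.7500 (V=4.2017). Price 1.9616; hedge Δ=-0.0363, bond B=6.2057.
The time-0 hedge costs 1.9616, which is the no-arbitrage price.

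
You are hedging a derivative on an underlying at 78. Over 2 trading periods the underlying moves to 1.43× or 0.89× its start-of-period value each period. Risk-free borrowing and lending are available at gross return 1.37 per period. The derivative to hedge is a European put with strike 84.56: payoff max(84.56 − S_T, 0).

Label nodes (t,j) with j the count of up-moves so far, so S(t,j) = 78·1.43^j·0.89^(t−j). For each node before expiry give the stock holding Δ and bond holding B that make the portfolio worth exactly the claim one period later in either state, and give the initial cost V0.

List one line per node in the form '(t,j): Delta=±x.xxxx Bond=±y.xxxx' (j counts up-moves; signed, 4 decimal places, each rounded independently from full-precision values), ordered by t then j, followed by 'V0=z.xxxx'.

The replicating-portfolio and risk-neutral prices coincide; use p* = (1.37−0.89)/(1.43−0.89) = 0.8889 for the latter.
Payoff layer (t=2): V(2,0)=22.7762, V(2,1)=0.0000, V(2,2)=0.0000
  t=1,j=0: stock 69.4200 → up 99.2706 (V=0.0000), down 61.7838 (V=22.7762). Price 1.8472; hedge Δ=-0.6076, bond B=44.0254.
  t=1,j=1: stock 111.5400 → up 159.5022 (V=0.0000), down 99.2706 (V=0.0000). Price 0.0000; hedge Δ=0.0000, bond B=0.0000.
  t=0,j=0: stock 78.0000 → up 111.5400 (V=0.0000), down 69.4200 (V=1.8472). Price 0.1498; hedge Δ=-0.0439, bond B=3.5706.
Each (Δ,B) replicates both successor values, so the strategy is self-financing and V0 is arbitrage-free.

(0,0): Delta=-0.0439 Bond=3.5706
(1,0): Delta=-0.6076 Bond=44.0254
(1,1): Delta=0.0000 Bond=0.0000
V0=0.1498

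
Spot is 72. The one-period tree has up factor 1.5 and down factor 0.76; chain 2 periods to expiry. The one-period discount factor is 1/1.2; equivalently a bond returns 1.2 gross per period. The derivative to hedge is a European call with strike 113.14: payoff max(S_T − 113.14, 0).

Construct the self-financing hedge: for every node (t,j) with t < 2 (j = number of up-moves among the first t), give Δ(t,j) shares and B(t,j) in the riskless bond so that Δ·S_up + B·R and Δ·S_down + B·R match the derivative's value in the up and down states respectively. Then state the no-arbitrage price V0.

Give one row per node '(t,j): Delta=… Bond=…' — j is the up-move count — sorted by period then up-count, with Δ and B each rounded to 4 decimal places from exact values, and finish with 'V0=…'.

(0,0): Delta=0.4544 Bond=-20.7202
(1,0): Delta=0.0000 Bond=0.0000
(1,1): Delta=0.6114 Bond=-41.8171
V0=11.9959

No-arbitrage ⇒ martingale measure with p* = (R−d)/(u−d) = 0.5946.
Payoff layer (t=2): V(2,0)=0.0000, V(2,1)=0.0000, V(2,2)=48.8600
Node (1,0) S=54.7200: V=(p*·0.0000+(1−p*)·0.0000)/1.2=0.0000; Δ=(0.0000−0.0000)/(82.0800−41.5872)=0.0000; B=V−Δ·S=0.0000
Node (1,1) S=108.0000: V=(p*·48.8600+(1−p*)·0.0000)/1.2=24.2099; Δ=(48.8600−0.0000)/(162.0000−82.0800)=0.6114; B=V−Δ·S=-41.8171
Node (0,0) S=72.0000: V=(p*·24.2099+(1−p*)·0.0000)/1.2=11.9959; Δ=(24.2099−0.0000)/(108.0000−54.7200)=0.4544; B=V−Δ·S=-20.7202
The time-0 hedge costs 11.9959, which is the no-arbitrage price.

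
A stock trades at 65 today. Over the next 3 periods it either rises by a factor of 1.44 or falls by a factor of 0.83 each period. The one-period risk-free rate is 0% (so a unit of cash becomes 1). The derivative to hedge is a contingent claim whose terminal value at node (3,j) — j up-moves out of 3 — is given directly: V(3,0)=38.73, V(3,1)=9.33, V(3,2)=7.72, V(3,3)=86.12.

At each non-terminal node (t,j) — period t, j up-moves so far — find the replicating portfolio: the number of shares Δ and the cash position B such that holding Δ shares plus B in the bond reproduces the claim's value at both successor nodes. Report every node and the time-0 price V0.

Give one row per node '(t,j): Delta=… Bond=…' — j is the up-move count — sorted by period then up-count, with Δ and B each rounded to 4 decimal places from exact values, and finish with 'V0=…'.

(0,0): Delta=-0.2485 Bond=37.9104
(1,0): Delta=-0.6580 Bond=60.0019
(1,1): Delta=0.3623 Bond=-19.2678
(2,0): Delta=-1.0763 Bond=78.7333
(2,1): Delta=-0.0340 Bond=11.5207
(2,2): Delta=0.9536 Bond=-98.9554
V0=21.7551

Since d<R<u, set p* = (R−d)/(u−d) = 0.2787; price each node as the discounted p*-expectation of its children.
Payoff layer (t=3): V(3,0)=38.7300, V(3,1)=9.3300, V(3,2)=7.7200, V(3,3)=86.1200
(2,0): S=44.7785. Δ = (V_up−V_dn)/(S_up−S_dn) = (9.3300−38.7300)/(64.4810−37.1662) = -1.0763. V = [p*·9.3300 + (1−p*)·38.7300]/1 = 30.5366. B = V − Δ·S = 78.7333.
(2,1): S=77.6880. Δ = (V_up−V_dn)/(S_up−S_dn) = (7.7200−9.3300)/(111.8707−64.4810) = -0.0340. V = [p*·7.7200 + (1−p*)·9.3300]/1 = 8.8813. B = V − Δ·S = 11.5207.
(2,2): S=134.7840. Δ = (V_up−V_dn)/(S_up−S_dn) = (86.1200−7.7200)/(194.0890−111.8707) = 0.9536. V = [p*·86.1200 + (1−p*)·7.7200]/1 = 29.5692. B = V − Δ·S = -98.9554.
(1,0): S=53.9500. Δ = (V_up−V_dn)/(S_up−S_dn) = (8.8813−30.5366)/(77.6880−44.7785) = -0.6580. V = [p*·8.8813 + (1−p*)·30.5366]/1 = 24.5015. B = V − Δ·S = 60.0019.
(1,1): S=93.6000. Δ = (V_up−V_dn)/(S_up−S_dn) = (29.5692−8.8813)/(134.7840−77.6880) = 0.3623. V = [p*·29.5692 + (1−p*)·8.8813]/1 = 14.6468. B = V − Δ·S = -19.2678.
(0,0): S=65.0000. Δ = (V_up−V_dn)/(S_up−S_dn) = (14.6468−24.5015)/(93.6000−53.9500) = -0.2485. V = [p*·14.6468 + (1−p*)·24.5015]/1 = 21.7551. B = V − Δ·S = 37.9104.
Root portfolio cost Δ·65+B reproduces V0=21.7551.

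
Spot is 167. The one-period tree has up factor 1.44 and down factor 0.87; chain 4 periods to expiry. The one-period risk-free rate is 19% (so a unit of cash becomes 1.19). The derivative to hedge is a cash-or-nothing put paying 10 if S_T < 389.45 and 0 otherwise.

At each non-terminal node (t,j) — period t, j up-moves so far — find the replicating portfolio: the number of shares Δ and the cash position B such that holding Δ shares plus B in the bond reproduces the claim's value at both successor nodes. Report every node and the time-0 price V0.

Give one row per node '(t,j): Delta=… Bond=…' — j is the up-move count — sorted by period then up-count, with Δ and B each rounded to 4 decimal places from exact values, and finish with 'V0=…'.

(0,0): Delta=-0.0259 Bond=7.2608
(1,0): Delta=-0.0269 Bond=8.7888
(1,1): Delta=-0.0254 Bond=8.5243
(2,0): Delta=0.0000 Bond=7.0616
(2,1): Delta=-0.0396 Bond=13.1126
(2,2): Delta=-0.0187 Bond=7.8245
(3,0): Delta=0.0000 Bond=8.4034
(3,1): Delta=0.0000 Bond=8.4034
(3,2): Delta=-0.0582 Bond=21.2295
(3,3): Delta=0.0000 Bond=0.0000
V0=2.9434

No-arbitrage ⇒ martingale measure with p* = (R−d)/(u−d) = 0.5614.
Payoff layer (t=4): V(4,0)=10.0000, V(4,1)=10.0000, V(4,2)=10.0000, V(4,3)=0.0000, V(4,4)=0.0000
(3,0): S=109.9700. Δ = (V_up−V_dn)/(S_up−S_dn) = (10.0000−10.0000)/(158.3568−95.6739) = 0.0000. V = [p*·10.0000 + (1−p*)·10.0000]/1.19 = 8.4034. B = V − Δ·S = 8.4034.
(3,1): S=182.0193. Δ = (V_up−V_dn)/(S_up−S_dn) = (10.0000−10.0000)/(262.1078−158.3568) = 0.0000. V = [p*·10.0000 + (1−p*)·10.0000]/1.19 = 8.4034. B = V − Δ·S = 8.4034.
(3,2): S=301.2733. Δ = (V_up−V_dn)/(S_up−S_dn) = (0.0000−10.0000)/(433.8336−262.1078) = -0.0582. V = [p*·0.0000 + (1−p*)·10.0000]/1.19 = 3.6857. B = V − Δ·S = 21.2295.
(3,3): S=498.6593. Δ = (V_up−V_dn)/(S_up−S_dn) = (0.0000−0.0000)/(718.0694−433.8336) = 0.0000. V = [p*·0.0000 + (1−p*)·0.0000]/1.19 = 0.0000. B = V − Δ·S = 0.0000.
(2,0): S=126.4023. Δ = (V_up−V_dn)/(S_up−S_dn) = (8.4034−8.4034)/(182.0193−109.9700) = 0.0000. V = [p*·8.4034 + (1−p*)·8.4034]/1.19 = 7.0616. B = V − Δ·S = 7.0616.
(2,1): S=209.2176. Δ = (V_up−V_dn)/(S_up−S_dn) = (3.6857−8.4034)/(301.2733−182.0193) = -0.0396. V = [p*·3.6857 + (1−p*)·8.4034]/1.19 = 4.8360. B = V − Δ·S = 13.1126.
(2,2): S=346.2912. Δ = (V_up−V_dn)/(S_up−S_dn) = (0.0000−3.6857)/(498.6593−301.2733) = -0.0187. V = [p*·0.0000 + (1−p*)·3.6857]/1.19 = 1.3584. B = V − Δ·S = 7.8245.
(1,0): S=145.2900. Δ = (V_up−V_dn)/(S_up−S_dn) = (4.8360−7.0616)/(209.2176−126.4023) = -0.0269. V = [p*·4.8360 + (1−p*)·7.0616]/1.19 = 4.8842. B = V − Δ·S = 8.7888.
(1,1): S=240.4800. Δ = (V_up−V_dn)/(S_up−S_dn) = (1.3584−4.8360)/(346.2912−209.2176) = -0.0254. V = [p*·1.3584 + (1−p*)·4.8360]/1.19 = 2.4233. B = V − Δ·S = 8.5243.
(0,0): S=167.0000. Δ = (V_up−V_dn)/(S_up−S_dn) = (2.4233−4.8842)/(240.4800−145.2900) = -0.0259. V = [p*·2.4233 + (1−p*)·4.8842]/1.19 = 2.9434. B = V − Δ·S = 7.2608.
Root portfolio cost Δ·167+B reproduces V0=2.9434.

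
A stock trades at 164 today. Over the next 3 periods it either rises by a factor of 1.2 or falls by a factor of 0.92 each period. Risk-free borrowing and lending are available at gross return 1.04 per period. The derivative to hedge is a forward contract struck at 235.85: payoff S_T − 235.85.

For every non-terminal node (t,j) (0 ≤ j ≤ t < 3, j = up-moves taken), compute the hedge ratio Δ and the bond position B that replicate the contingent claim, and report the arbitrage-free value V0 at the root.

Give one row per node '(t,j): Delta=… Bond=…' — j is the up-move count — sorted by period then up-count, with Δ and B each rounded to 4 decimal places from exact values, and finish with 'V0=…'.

Under the risk-neutral measure, an up-move has probability p* = (R−d)/(u−d) = 0.4286 and values discount at R = 1.04.
Terminal payoffs: V(3,0)=-108.1452, V(3,1)=-69.2785, V(3,2)=-18.5828, V(3,3)=47.5420
  t=2,j=0: stock 138.8096 → up 166.5715 (V=-69.2785), down 127.7048 (V=-108.1452). Price -87.9692; hedge Δ=1.0000, bond B=-226.7788.
  t=2,j=1: stock 181.0560 → up 217.2672 (V=-18.5828), down 166.5715 (V=-69.2785). Price -45.7228; hedge Δ=1.0000, bond B=-226.7788.
  t=2,j=2: stock 236.1600 → up 283.3920 (V=47.5420), down 217.2672 (V=-18.5828). Price 9.3812; hedge Δ=1.0000, bond B=-226.7788.
  t=1,j=0: stock 150.8800 → up 181.0560 (V=-45.7228), down 138.8096 (V=-87.9692). Price -67.1766; hedge Δ=1.0000, bond B=-218.0566.
  t=1,j=1: stock 196.8000 → up 236.1600 (V=9.3812), down 181.0560 (V=-45.7228). Price -21.2566; hedge Δ=1.0000, bond B=-218.0566.
  t=0,j=0: stock 164.0000 → up 196.8000 (V=-21.2566), down 150.8800 (V=-67.1766). Price -45.6698; hedge Δ=1.0000, bond B=-209.6698.
Check: Δ(0,0)·S0 + B(0,0) = -45.6698 = V0.

(0,0): Delta=1.0000 Bond=-209.6698
(1,0): Delta=1.0000 Bond=-218.0566
(1,1): Delta=1.0000 Bond=-218.0566
(2,0): Delta=1.0000 Bond=-226.7788
(2,1): Delta=1.0000 Bond=-226.7788
(2,2): Delta=1.0000 Bond=-226.7788
V0=-45.6698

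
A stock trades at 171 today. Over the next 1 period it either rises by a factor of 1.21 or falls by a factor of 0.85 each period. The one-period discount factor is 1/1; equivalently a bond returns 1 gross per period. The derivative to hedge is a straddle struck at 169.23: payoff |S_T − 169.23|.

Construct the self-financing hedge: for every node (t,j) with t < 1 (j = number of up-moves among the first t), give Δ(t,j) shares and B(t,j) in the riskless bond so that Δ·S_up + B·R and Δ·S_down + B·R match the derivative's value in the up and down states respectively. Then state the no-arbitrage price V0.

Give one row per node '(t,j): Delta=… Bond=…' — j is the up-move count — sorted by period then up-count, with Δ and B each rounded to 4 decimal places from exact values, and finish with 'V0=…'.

(0,0): Delta=0.2242 Bond=-8.7033
V0=29.6300

The replicating-portfolio and risk-neutral prices coincide; use p* = (1−0.85)/(1.21−0.85) = 0.4167 for the latter.
Terminal payoffs: V(1,0)=23.8800, V(1,1)=37.6800
  t=0,j=0: stock 171.0000 → up 206.9100 (V=37.6800), down 145.3500 (V=23.8800). Price 29.6300; hedge Δ=0.2242, bond B=-8.7033.
The time-0 hedge costs 29.6300, which is the no-arbitrage price.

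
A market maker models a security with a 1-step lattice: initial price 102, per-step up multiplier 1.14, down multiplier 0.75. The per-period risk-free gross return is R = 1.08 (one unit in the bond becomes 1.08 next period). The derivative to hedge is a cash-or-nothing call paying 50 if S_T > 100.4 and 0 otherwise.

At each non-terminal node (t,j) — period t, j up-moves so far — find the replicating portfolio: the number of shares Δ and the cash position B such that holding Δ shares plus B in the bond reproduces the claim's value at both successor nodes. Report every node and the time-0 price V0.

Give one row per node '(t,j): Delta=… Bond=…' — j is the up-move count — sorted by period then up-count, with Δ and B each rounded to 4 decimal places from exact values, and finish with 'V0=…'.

No-arbitrage ⇒ martingale measure with p* = (R−d)/(u−d) = 0.8462.
At expiry t=1: V(1,0)=0.0000, V(1,1)=50.0000
  t=0,j=0: stock 102.0000 → up 116.2800 (V=50.0000), down 76.5000 (V=0.0000). Price 39.1738; hedge Δ=1.2569, bond B=-89.0313.
Check: Δ(0,0)·S0 + B(0,0) = 39.1738 = V0.

(0,0): Delta=1.2569 Bond=-89.0313
V0=39.1738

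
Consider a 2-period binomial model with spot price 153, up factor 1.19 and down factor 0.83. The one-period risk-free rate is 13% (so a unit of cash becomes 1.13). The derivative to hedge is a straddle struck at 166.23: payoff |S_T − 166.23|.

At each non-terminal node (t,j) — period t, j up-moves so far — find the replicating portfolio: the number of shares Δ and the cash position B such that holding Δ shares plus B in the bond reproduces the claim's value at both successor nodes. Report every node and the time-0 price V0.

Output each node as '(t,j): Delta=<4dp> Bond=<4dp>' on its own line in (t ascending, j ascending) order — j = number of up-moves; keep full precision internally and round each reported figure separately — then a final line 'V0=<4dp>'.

Risk-neutral probability p* = (R−d)/(u−d) = (1.13−0.83)/(1.19−0.83) = 0.8333.
At expiry t=2: V(2,0)=60.8283, V(2,1)=15.1119, V(2,2)=50.4333
(1,0): S=126.9900. Δ = (V_up−V_dn)/(S_up−S_dn) = (15.1119−60.8283)/(151.1181−105.4017) = -1.0000. V = [p*·15.1119 + (1−p*)·60.8283]/1.13 = 20.1162. B = V − Δ·S = 147.1062.
(1,1): S=182.0700. Δ = (V_up−V_dn)/(S_up−S_dn) = (50.4333−15.1119)/(216.6633−151.1181) = 0.5389. V = [p*·50.4333 + (1−p*)·15.1119]/1.13 = 39.4216. B = V − Δ·S = -58.6934.
(0,0): S=153.0000. Δ = (V_up−V_dn)/(S_up−S_dn) = (39.4216−20.1162)/(182.0700−126.9900) = 0.3505. V = [p*·39.4216 + (1−p*)·20.1162]/1.13 = 32.0390. B = V − Δ·S = -21.5871.
Root portfolio cost Δ·153+B reproduces V0=32.0390.

(0,0): Delta=0.3505 Bond=-21.5871
(1,0): Delta=-1.0000 Bond=147.1062
(1,1): Delta=0.5389 Bond=-58.6934
V0=32.0390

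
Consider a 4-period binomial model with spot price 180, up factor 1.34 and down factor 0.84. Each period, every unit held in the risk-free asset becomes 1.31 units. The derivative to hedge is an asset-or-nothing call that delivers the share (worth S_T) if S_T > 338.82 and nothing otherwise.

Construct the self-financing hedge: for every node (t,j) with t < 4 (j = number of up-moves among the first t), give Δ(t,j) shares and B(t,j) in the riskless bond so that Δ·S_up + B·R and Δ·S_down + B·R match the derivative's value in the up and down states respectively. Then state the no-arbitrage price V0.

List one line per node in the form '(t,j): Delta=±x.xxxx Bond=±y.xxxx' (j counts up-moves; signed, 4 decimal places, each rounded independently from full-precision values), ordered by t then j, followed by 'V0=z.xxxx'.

Risk-neutral probability p* = (R−d)/(u−d) = (1.31−0.84)/(1.34−0.84) = 0.9400.
Terminal values V(4,·): V(4,0)=0.0000, V(4,1)=0.0000, V(4,2)=0.0000, V(4,3)=363.8029, V(4,4)=580.3523
  t=3,j=0: stock 106.6867 → up 142.9602 (V=0.0000), down 89.6168 (V=0.0000). Price 0.0000; hedge Δ=0.0000, bond B=0.0000.
  t=3,j=1: stock 170.1907 → up 228.0556 (V=0.0000), down 142.9602 (V=0.0000). Price 0.0000; hedge Δ=0.0000, bond B=0.0000.
  t=3,j=2: stock 271.4947 → up 363.8029 (V=363.8029), down 228.0556 (V=0.0000). Price 261.0494; hedge Δ=2.6800, bond B=-466.5564.
  t=3,j=3: stock 433.0987 → up 580.3523 (V=580.3523), down 363.8029 (V=363.8029). Price 433.0987; hedge Δ=1.0000, bond B=0.0000.
  t=2,j=0: stock 127.0080 → up 170.1907 (V=0.0000), down 106.6867 (V=0.0000). Price 0.0000; hedge Δ=0.0000, bond B=0.0000.
  t=2,j=1: stock 202.6080 → up 271.4947 (V=261.0494), down 170.1907 (V=0.0000). Price 187.3179; hedge Δ=2.5769, bond B=-334.7809.
  t=2,j=2: stock 323.2080 → up 433.0987 (V=433.0987), down 271.4947 (V=261.0494). Price 322.7296; hedge Δ=1.0646, bond B=-21.3690.
  t=1,j=0: stock 151.2000 → up 202.6080 (V=187.3179), down 127.0080 (V=0.0000). Price 134.4113; hedge Δ=2.4778, bond B=-240.2245.
  t=1,j=1: stock 241.2000 → up 323.2080 (V=322.7296), down 202.6080 (V=187.3179). Price 240.1564; hedge Δ=1.1228, bond B=-30.6670.
  t=0,j=0: stock 180.0000 → up 241.2000 (V=240.1564), down 151.2000 (V=134.4113). Price 178.4822; hedge Δ=1.1749, bond B=-33.0079.
Self-financing check: at every node Δ·S+B equals the discounted successor values.

(0,0): Delta=1.1749 Bond=-33.0079
(1,0): Delta=2.4778 Bond=-240.2245
(1,1): Delta=1.1228 Bond=-30.6670
(2,0): Delta=0.0000 Bond=0.0000
(2,1): Delta=2.5769 Bond=-334.7809
(2,2): Delta=1.0646 Bond=-21.3690
(3,0): Delta=0.0000 Bond=0.0000
(3,1): Delta=0.0000 Bond=0.0000
(3,2): Delta=2.6800 Bond=-466.5564
(3,3): Delta=1.0000 Bond=0.0000
V0=178.4822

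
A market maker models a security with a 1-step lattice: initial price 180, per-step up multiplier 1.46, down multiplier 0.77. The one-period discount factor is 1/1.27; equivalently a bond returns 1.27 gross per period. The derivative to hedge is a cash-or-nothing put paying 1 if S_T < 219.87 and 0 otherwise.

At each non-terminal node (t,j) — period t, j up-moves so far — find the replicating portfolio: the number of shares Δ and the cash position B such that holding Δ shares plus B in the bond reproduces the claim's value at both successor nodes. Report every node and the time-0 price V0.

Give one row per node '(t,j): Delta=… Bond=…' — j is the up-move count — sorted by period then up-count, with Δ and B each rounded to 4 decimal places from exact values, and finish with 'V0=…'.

The replicating-portfolio and risk-neutral prices coincide; use p* = (1.27−0.77)/(1.46−0.77) = 0.7246 for the latter.
Terminal values V(1,·): V(1,0)=1.0000, V(1,1)=0.0000
Node (0,0) S=180.0000: V=(p*·0.0000+(1−p*)·1.0000)/1.27=0.2168; Δ=(0.0000−1.0000)/(262.8000−138.6000)=-0.0081; B=V−Δ·S=1.6661
The time-0 hedge costs 0.2168, which is the no-arbitrage price.

(0,0): Delta=-0.0081 Bond=1.6661
V0=0.2168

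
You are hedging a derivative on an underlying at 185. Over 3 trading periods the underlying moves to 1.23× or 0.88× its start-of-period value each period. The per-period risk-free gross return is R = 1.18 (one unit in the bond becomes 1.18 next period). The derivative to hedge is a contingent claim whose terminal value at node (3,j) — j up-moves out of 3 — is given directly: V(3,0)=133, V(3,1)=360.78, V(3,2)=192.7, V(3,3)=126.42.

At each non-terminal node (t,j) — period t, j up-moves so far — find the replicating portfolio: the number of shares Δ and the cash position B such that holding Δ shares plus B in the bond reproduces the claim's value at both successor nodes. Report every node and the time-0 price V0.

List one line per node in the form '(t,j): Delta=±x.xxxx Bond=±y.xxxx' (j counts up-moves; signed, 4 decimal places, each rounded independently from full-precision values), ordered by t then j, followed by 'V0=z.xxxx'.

(0,0): Delta=-0.9451 Bond=271.9879
(1,0): Delta=-1.6588 Bond=437.1263
(1,1): Delta=-0.8600 Bond=301.5823
(2,0): Delta=4.5427 Bond=-372.6305
(2,1): Delta=-2.3982 Bond=663.8823
(2,2): Delta=-0.6766 Bond=304.5312
V0=97.1420

Since d<R<u, set p* = (R−d)/(u−d) = 0.8571; price each node as the discounted p*-expectation of its children.
Payoff layer (t=3): V(3,0)=133.0000, V(3,1)=360.7800, V(3,2)=192.7000, V(3,3)=126.4200
Node (2,0) S=143.2640: V=(p*·360.7800+(1−p*)·133.0000)/1.18=278.1695; Δ=(360.7800−133.0000)/(176.2147−126.0723)=4.5427; B=V−Δ·S=-372.6305
Node (2,1) S=200.2440: V=(p*·192.7000+(1−p*)·360.7800)/1.18=183.6538; Δ=(192.7000−360.7800)/(246.3001−176.2147)=-2.3982; B=V−Δ·S=663.8823
Node (2,2) S=279.8865: V=(p*·126.4200+(1−p*)·192.7000)/1.18=115.1598; Δ=(126.4200−192.7000)/(344.2604−246.3001)=-0.6766; B=V−Δ·S=304.5312
Node (1,0) S=162.8000: V=(p*·183.6538+(1−p*)·278.1695)/1.18=167.0814; Δ=(183.6538−278.1695)/(200.2440−143.2640)=-1.6588; B=V−Δ·S=437.1263
Node (1,1) S=227.5500: V=(p*·115.1598+(1−p*)·183.6538)/1.18=105.8853; Δ=(115.1598−183.6538)/(279.8865−200.2440)=-0.8600; B=V−Δ·S=301.5823
Node (0,0) S=185.0000: V=(p*·105.8853+(1−p*)·167.0814)/1.18=97.1420; Δ=(105.8853−167.0814)/(227.5500−162.8000)=-0.9451; B=V−Δ·S=271.9879
Check: Δ(0,0)·S0 + B(0,0) = 97.1420 = V0.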